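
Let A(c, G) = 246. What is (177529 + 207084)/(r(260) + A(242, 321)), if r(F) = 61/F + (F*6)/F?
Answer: 99999380/65581 ≈ 1524.8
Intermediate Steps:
r(F) = 6 + 61/F (r(F) = 61/F + (6*F)/F = 61/F + 6 = 6 + 61/F)
(177529 + 207084)/(r(260) + A(242, 321)) = (177529 + 207084)/((6 + 61/260) + 246) = 384613/((6 + 61*(1/260)) + 246) = 384613/((6 + 61/260) + 246) = 384613/(1621/260 + 246) = 384613/(65581/260) = 384613*(260/65581) = 99999380/65581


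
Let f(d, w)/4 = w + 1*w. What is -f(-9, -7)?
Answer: 56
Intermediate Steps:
f(d, w) = 8*w (f(d, w) = 4*(w + 1*w) = 4*(w + w) = 4*(2*w) = 8*w)
-f(-9, -7) = -8*(-7) = -1*(-56) = 56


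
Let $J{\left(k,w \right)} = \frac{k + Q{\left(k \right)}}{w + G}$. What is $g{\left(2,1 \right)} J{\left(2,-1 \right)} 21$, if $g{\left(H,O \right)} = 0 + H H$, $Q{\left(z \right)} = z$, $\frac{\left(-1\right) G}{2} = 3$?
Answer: $-48$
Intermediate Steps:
$G = -6$ ($G = \left(-2\right) 3 = -6$)
$g{\left(H,O \right)} = H^{2}$ ($g{\left(H,O \right)} = 0 + H^{2} = H^{2}$)
$J{\left(k,w \right)} = \frac{2 k}{-6 + w}$ ($J{\left(k,w \right)} = \frac{k + k}{w - 6} = \frac{2 k}{-6 + w}$)
$g{\left(2,1 \right)} J{\left(2,-1 \right)} 21 = 2^{2} \cdot 2 \cdot 2 \frac{1}{-6 - 1} \cdot 21 = 4 \cdot 2 \cdot 2 \frac{1}{-7} \cdot 21 = 4 \cdot 2 \cdot 2 \left(- \frac{1}{7}\right) 21 = 4 \left(- \frac{4}{7}\right) 21 = \left(- \frac{16}{7}\right) 21 = -48$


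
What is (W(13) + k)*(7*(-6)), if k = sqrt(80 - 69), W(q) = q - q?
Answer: -42*sqrt(11) ≈ -139.30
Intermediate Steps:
W(q) = 0
k = sqrt(11) ≈ 3.3166
(W(13) + k)*(7*(-6)) = (0 + sqrt(11))*(7*(-6)) = sqrt(11)*(-42) = -42*sqrt(11)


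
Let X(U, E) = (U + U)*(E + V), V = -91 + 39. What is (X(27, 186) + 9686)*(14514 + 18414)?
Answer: 557207616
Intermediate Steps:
V = -52
X(U, E) = 2*U*(-52 + E) (X(U, E) = (U + U)*(E - 52) = (2*U)*(-52 + E) = 2*U*(-52 + E))
(X(27, 186) + 9686)*(14514 + 18414) = (2*27*(-52 + 186) + 9686)*(14514 + 18414) = (2*27*134 + 9686)*32928 = (7236 + 9686)*32928 = 16922*32928 = 557207616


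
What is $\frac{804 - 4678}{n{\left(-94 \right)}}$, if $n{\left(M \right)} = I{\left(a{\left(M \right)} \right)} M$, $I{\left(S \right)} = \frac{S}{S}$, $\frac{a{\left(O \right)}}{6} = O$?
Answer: $\frac{1937}{47} \approx 41.213$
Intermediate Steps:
$a{\left(O \right)} = 6 O$
$I{\left(S \right)} = 1$
$n{\left(M \right)} = M$ ($n{\left(M \right)} = 1 M = M$)
$\frac{804 - 4678}{n{\left(-94 \right)}} = \frac{804 - 4678}{-94} = \left(-3874\right) \left(- \frac{1}{94}\right) = \frac{1937}{47}$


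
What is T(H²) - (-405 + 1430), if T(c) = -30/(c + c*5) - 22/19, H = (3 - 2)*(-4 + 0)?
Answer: -312047/304 ≈ -1026.5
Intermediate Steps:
H = -4 (H = 1*(-4) = -4)
T(c) = -22/19 - 5/c (T(c) = -30/(c + 5*c) - 22*1/19 = -30*1/(6*c) - 22/19 = -5/c - 22/19 = -22/19 - 5/c)
T(H²) - (-405 + 1430) = (-22/19 - 5/((-4)²)) - (-405 + 1430) = (-22/19 - 5/16) - 1*1025 = (-22/19 - 5*1/16) - 1025 = (-22/19 - 5/16) - 1025 = -447/304 - 1025 = -312047/304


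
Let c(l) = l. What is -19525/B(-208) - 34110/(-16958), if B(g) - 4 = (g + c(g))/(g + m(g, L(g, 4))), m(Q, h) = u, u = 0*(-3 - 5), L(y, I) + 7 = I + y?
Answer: -165450145/50874 ≈ -3252.2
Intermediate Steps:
L(y, I) = -7 + I + y (L(y, I) = -7 + (I + y) = -7 + I + y)
u = 0 (u = 0*(-8) = 0)
m(Q, h) = 0
B(g) = 6 (B(g) = 4 + (g + g)/(g + 0) = 4 + (2*g)/g = 4 + 2 = 6)
-19525/B(-208) - 34110/(-16958) = -19525/6 - 34110/(-16958) = -19525*⅙ - 34110*(-1/16958) = -19525/6 + 17055/8479 = -165450145/50874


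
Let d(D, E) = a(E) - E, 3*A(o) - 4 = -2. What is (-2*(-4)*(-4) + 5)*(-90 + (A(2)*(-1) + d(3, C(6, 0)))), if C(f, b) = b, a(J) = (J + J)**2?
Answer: 2448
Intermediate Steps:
A(o) = 2/3 (A(o) = 4/3 + (1/3)*(-2) = 4/3 - 2/3 = 2/3)
a(J) = 4*J**2 (a(J) = (2*J)**2 = 4*J**2)
d(D, E) = -E + 4*E**2 (d(D, E) = 4*E**2 - E = -E + 4*E**2)
(-2*(-4)*(-4) + 5)*(-90 + (A(2)*(-1) + d(3, C(6, 0)))) = (-2*(-4)*(-4) + 5)*(-90 + ((2/3)*(-1) + 0*(-1 + 4*0))) = (8*(-4) + 5)*(-90 + (-2/3 + 0*(-1 + 0))) = (-32 + 5)*(-90 + (-2/3 + 0*(-1))) = -27*(-90 + (-2/3 + 0)) = -27*(-90 - 2/3) = -27*(-272/3) = 2448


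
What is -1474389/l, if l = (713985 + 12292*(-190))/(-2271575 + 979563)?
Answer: -1904928280668/1621495 ≈ -1.1748e+6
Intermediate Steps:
l = 1621495/1292012 (l = (713985 - 2335480)/(-1292012) = -1621495*(-1/1292012) = 1621495/1292012 ≈ 1.2550)
-1474389/l = -1474389/1621495/1292012 = -1474389*1292012/1621495 = -1904928280668/1621495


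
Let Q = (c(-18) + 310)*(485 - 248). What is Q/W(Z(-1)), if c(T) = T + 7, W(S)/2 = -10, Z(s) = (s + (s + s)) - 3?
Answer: -70863/20 ≈ -3543.1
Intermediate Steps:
Z(s) = -3 + 3*s (Z(s) = (s + 2*s) - 3 = 3*s - 3 = -3 + 3*s)
W(S) = -20 (W(S) = 2*(-10) = -20)
c(T) = 7 + T
Q = 70863 (Q = ((7 - 18) + 310)*(485 - 248) = (-11 + 310)*237 = 299*237 = 70863)
Q/W(Z(-1)) = 70863/(-20) = 70863*(-1/20) = -70863/20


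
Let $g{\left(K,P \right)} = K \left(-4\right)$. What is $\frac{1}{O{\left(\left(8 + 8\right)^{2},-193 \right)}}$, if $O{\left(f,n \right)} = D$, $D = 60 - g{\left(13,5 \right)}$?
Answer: $\frac{1}{112} \approx 0.0089286$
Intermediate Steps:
$g{\left(K,P \right)} = - 4 K$
$D = 112$ ($D = 60 - \left(-4\right) 13 = 60 - -52 = 60 + 52 = 112$)
$O{\left(f,n \right)} = 112$
$\frac{1}{O{\left(\left(8 + 8\right)^{2},-193 \right)}} = \frac{1}{112}$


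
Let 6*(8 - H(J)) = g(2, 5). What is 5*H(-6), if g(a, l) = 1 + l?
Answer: 35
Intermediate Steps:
H(J) = 7 (H(J) = 8 - (1 + 5)/6 = 8 - ⅙*6 = 8 - 1 = 7)
5*H(-6) = 5*7 = 35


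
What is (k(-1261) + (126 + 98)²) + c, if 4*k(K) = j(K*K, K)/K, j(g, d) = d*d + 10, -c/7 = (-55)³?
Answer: 6125866113/5044 ≈ 1.2145e+6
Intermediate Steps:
c = 1164625 (c = -7*(-55)³ = -7*(-166375) = 1164625)
j(g, d) = 10 + d² (j(g, d) = d² + 10 = 10 + d²)
k(K) = (10 + K²)/(4*K) (k(K) = ((10 + K²)/K)/4 = (10 + K²)/(4*K))
(k(-1261) + (126 + 98)²) + c = ((¼)*(10 + (-1261)²)/(-1261) + (126 + 98)²) + 1164625 = ((¼)*(-1/1261)*(10 + 1590121) + 224²) + 1164625 = ((¼)*(-1/1261)*1590131 + 50176) + 1164625 = (-1590131/5044 + 50176) + 1164625 = 251497613/5044 + 1164625 = 6125866113/5044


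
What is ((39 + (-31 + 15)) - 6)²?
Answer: 289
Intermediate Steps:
((39 + (-31 + 15)) - 6)² = ((39 - 16) - 6)² = (23 - 6)² = 17² = 289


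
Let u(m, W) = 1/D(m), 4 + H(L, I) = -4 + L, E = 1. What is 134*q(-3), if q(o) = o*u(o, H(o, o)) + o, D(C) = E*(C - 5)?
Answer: -1407/4 ≈ -351.75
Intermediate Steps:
H(L, I) = -8 + L (H(L, I) = -4 + (-4 + L) = -8 + L)
D(C) = -5 + C (D(C) = 1*(C - 5) = 1*(-5 + C) = -5 + C)
u(m, W) = 1/(-5 + m)
q(o) = o + o/(-5 + o) (q(o) = o/(-5 + o) + o = o + o/(-5 + o))
134*q(-3) = 134*(-3*(-4 - 3)/(-5 - 3)) = 134*(-3*(-7)/(-8)) = 134*(-3*(-⅛)*(-7)) = 134*(-21/8) = -1407/4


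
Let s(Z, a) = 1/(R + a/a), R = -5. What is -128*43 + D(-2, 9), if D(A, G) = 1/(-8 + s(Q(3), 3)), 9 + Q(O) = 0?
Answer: -181636/33 ≈ -5504.1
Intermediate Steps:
Q(O) = -9 (Q(O) = -9 + 0 = -9)
s(Z, a) = -¼ (s(Z, a) = 1/(-5 + a/a) = 1/(-5 + 1) = 1/(-4) = -¼)
D(A, G) = -4/33 (D(A, G) = 1/(-8 - ¼) = 1/(-33/4) = -4/33)
-128*43 + D(-2, 9) = -128*43 - 4/33 = -5504 - 4/33 = -181636/33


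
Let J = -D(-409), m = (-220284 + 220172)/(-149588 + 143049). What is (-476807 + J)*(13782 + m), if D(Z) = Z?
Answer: -3302559874060/503 ≈ -6.5657e+9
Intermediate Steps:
m = 112/6539 (m = -112/(-6539) = -112*(-1/6539) = 112/6539 ≈ 0.017128)
J = 409 (J = -1*(-409) = 409)
(-476807 + J)*(13782 + m) = (-476807 + 409)*(13782 + 112/6539) = -476398*90120610/6539 = -3302559874060/503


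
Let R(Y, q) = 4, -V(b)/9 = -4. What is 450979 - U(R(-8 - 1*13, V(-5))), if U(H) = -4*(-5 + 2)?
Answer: 450967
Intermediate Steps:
V(b) = 36 (V(b) = -9*(-4) = 36)
U(H) = 12 (U(H) = -4*(-3) = 12)
450979 - U(R(-8 - 1*13, V(-5))) = 450979 - 1*12 = 450979 - 12 = 450967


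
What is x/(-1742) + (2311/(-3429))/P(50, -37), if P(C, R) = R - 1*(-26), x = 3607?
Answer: -132026671/65706498 ≈ -2.0093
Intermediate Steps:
P(C, R) = 26 + R (P(C, R) = R + 26 = 26 + R)
x/(-1742) + (2311/(-3429))/P(50, -37) = 3607/(-1742) + (2311/(-3429))/(26 - 37) = 3607*(-1/1742) + (2311*(-1/3429))/(-11) = -3607/1742 - 2311/3429*(-1/11) = -3607/1742 + 2311/37719 = -132026671/65706498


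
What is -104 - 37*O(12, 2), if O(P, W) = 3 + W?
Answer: -289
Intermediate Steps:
-104 - 37*O(12, 2) = -104 - 37*(3 + 2) = -104 - 37*5 = -104 - 185 = -289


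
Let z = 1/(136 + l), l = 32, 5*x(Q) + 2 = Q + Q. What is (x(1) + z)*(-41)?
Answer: -41/168 ≈ -0.24405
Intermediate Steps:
x(Q) = -2/5 + 2*Q/5 (x(Q) = -2/5 + (Q + Q)/5 = -2/5 + (2*Q)/5 = -2/5 + 2*Q/5)
z = 1/168 (z = 1/(136 + 32) = 1/168 ≈ 0.0059524)
(x(1) + z)*(-41) = ((-2/5 + (2/5)*1) + 1/168)*(-41) = ((-2/5 + 2/5) + 1/168)*(-41) = (0 + 1/168)*(-41) = (1/168)*(-41) = -41/168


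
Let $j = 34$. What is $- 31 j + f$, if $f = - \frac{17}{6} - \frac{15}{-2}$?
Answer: $- \frac{3148}{3} \approx -1049.3$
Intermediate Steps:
$f = \frac{14}{3}$ ($f = \left(-17\right) \frac{1}{6} - - \frac{15}{2} = - \frac{17}{6} + \frac{15}{2} = \frac{14}{3} \approx 4.6667$)
$- 31 j + f = \left(-31\right) 34 + \frac{14}{3} = -1054 + \frac{14}{3} = - \frac{3148}{3}$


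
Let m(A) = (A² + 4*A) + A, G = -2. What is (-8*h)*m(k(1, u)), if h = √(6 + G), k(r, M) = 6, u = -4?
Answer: -1056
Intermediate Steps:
m(A) = A² + 5*A
h = 2 (h = √(6 - 2) = √4 = 2)
(-8*h)*m(k(1, u)) = (-8*2)*(6*(5 + 6)) = -96*11 = -16*66 = -1056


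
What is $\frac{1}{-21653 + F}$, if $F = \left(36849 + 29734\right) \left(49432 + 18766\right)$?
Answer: $\frac{1}{4540805781} \approx 2.2023 \cdot 10^{-10}$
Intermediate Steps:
$F = 4540827434$ ($F = 66583 \cdot 68198 = 4540827434$)
$\frac{1}{-21653 + F} = \frac{1}{-21653 + 4540827434} = \frac{1}{4540805781}$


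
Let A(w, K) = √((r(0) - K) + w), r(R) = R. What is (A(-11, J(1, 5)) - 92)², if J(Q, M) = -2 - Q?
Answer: 8456 - 368*I*√2 ≈ 8456.0 - 520.43*I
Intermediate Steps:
A(w, K) = √(w - K) (A(w, K) = √((0 - K) + w) = √(-K + w) = √(w - K))
(A(-11, J(1, 5)) - 92)² = (√(-11 - (-2 - 1*1)) - 92)² = (√(-11 - (-2 - 1)) - 92)² = (√(-11 - 1*(-3)) - 92)² = (√(-11 + 3) - 92)² = (√(-8) - 92)² = (2*I*√2 - 92)² = (-92 + 2*I*√2)²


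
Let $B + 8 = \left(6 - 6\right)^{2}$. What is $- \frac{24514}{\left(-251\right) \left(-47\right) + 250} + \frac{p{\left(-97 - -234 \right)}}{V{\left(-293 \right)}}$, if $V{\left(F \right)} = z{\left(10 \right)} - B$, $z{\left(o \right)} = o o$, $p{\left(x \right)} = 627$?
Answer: $\frac{233617}{61956} \approx 3.7707$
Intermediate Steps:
$z{\left(o \right)} = o^{2}$
$B = -8$ ($B = -8 + \left(6 - 6\right)^{2} = -8 + 0^{2} = -8 + 0 = -8$)
$V{\left(F \right)} = 108$ ($V{\left(F \right)} = 10^{2} - -8 = 100 + 8 = 108$)
$- \frac{24514}{\left(-251\right) \left(-47\right) + 250} + \frac{p{\left(-97 - -234 \right)}}{V{\left(-293 \right)}} = - \frac{24514}{\left(-251\right) \left(-47\right) + 250} + \frac{627}{108} = - \frac{24514}{11797 + 250} + 627 \cdot \frac{1}{108} = - \frac{24514}{12047} + \frac{209}{36} = \left(-24514\right) \frac{1}{12047} + \frac{209}{36} = - \frac{3502}{1721} + \frac{209}{36} = \frac{233617}{61956}$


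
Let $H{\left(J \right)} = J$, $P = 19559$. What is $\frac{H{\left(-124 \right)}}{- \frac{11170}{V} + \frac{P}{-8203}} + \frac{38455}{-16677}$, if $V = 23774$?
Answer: $\frac{47735298890072}{1160350588269} \approx 41.139$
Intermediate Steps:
$\frac{H{\left(-124 \right)}}{- \frac{11170}{V} + \frac{P}{-8203}} + \frac{38455}{-16677} = - \frac{124}{- \frac{11170}{23774} + \frac{19559}{-8203}} + \frac{38455}{-16677} = - \frac{124}{\left(-11170\right) \frac{1}{23774} + 19559 \left(- \frac{1}{8203}\right)} + 38455 \left(- \frac{1}{16677}\right) = - \frac{124}{- \frac{5585}{11887} - \frac{19559}{8203}} - \frac{38455}{16677} = - \frac{124}{- \frac{278311588}{97509061}} - \frac{38455}{16677} = \left(-124\right) \left(- \frac{97509061}{278311588}\right) - \frac{38455}{16677} = \frac{3022780891}{69577897} - \frac{38455}{16677} = \frac{47735298890072}{1160350588269}$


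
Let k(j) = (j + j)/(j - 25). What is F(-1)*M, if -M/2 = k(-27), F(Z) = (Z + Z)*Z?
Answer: -54/13 ≈ -4.1538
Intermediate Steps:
F(Z) = 2*Z² (F(Z) = (2*Z)*Z = 2*Z²)
k(j) = 2*j/(-25 + j) (k(j) = (2*j)/(-25 + j) = 2*j/(-25 + j))
M = -27/13 (M = -4*(-27)/(-25 - 27) = -4*(-27)/(-52) = -4*(-27)*(-1)/52 = -2*27/26 = -27/13 ≈ -2.0769)
F(-1)*M = (2*(-1)²)*(-27/13) = (2*1)*(-27/13) = 2*(-27/13) = -54/13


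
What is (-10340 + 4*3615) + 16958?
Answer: 21078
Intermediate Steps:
(-10340 + 4*3615) + 16958 = (-10340 + 14460) + 16958 = 4120 + 16958 = 21078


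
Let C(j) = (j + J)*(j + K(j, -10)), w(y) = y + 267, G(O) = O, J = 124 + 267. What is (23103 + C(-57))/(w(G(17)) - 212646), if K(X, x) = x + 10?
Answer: -4065/212362 ≈ -0.019142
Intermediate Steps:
K(X, x) = 10 + x
J = 391
w(y) = 267 + y
C(j) = j*(391 + j) (C(j) = (j + 391)*(j + (10 - 10)) = (391 + j)*(j + 0) = (391 + j)*j = j*(391 + j))
(23103 + C(-57))/(w(G(17)) - 212646) = (23103 - 57*(391 - 57))/((267 + 17) - 212646) = (23103 - 57*334)/(284 - 212646) = (23103 - 19038)/(-212362) = 4065*(-1/212362) = -4065/212362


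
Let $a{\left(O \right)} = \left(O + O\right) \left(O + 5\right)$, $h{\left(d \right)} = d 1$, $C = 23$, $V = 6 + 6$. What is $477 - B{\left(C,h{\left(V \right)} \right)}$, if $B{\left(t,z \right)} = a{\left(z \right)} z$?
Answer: $-4419$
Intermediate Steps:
$V = 12$
$h{\left(d \right)} = d$
$a{\left(O \right)} = 2 O \left(5 + O\right)$
$B{\left(t,z \right)} = 2 z^{2} \left(5 + z\right)$ ($B{\left(t,z \right)} = 2 z \left(5 + z\right) z = 2 z^{2} \left(5 + z\right)$)
$477 - B{\left(C,h{\left(V \right)} \right)} = 477 - 2 \cdot 12^{2} \left(5 + 12\right) = 477 - 2 \cdot 144 \cdot 17 = 477 - 4896 = -4419$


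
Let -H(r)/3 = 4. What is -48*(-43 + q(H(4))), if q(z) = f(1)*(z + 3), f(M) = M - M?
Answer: 2064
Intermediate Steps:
f(M) = 0
H(r) = -12 (H(r) = -3*4 = -12)
q(z) = 0 (q(z) = 0*(z + 3) = 0*(3 + z) = 0)
-48*(-43 + q(H(4))) = -48*(-43 + 0) = -48*(-43) = 2064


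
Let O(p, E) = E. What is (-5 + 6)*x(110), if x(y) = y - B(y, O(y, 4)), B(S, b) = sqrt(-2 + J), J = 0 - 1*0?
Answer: 110 - I*sqrt(2) ≈ 110.0 - 1.4142*I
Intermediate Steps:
J = 0 (J = 0 + 0 = 0)
B(S, b) = I*sqrt(2) (B(S, b) = sqrt(-2 + 0) = sqrt(-2) = I*sqrt(2))
x(y) = y - I*sqrt(2)
(-5 + 6)*x(110) = (-5 + 6)*(110 - I*sqrt(2)) = 1*(110 - I*sqrt(2)) = 110 - I*sqrt(2)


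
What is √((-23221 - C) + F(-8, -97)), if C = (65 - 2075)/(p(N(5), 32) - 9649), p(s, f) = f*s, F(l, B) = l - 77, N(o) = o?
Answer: 2*I*√58292151081/3163 ≈ 152.66*I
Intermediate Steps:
F(l, B) = -77 + l
C = 670/3163 (C = (65 - 2075)/(32*5 - 9649) = -2010/(160 - 9649) = -2010/(-9489) = -2010*(-1/9489) = 670/3163 ≈ 0.21182)
√((-23221 - C) + F(-8, -97)) = √((-23221 - 1*670/3163) + (-77 - 8)) = √((-23221 - 670/3163) - 85) = √(-73448693/3163 - 85) = √(-73717548/3163) = 2*I*√58292151081/3163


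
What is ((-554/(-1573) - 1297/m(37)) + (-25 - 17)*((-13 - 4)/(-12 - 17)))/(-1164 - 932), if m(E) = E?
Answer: 100126321/3537689584 ≈ 0.028303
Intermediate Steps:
((-554/(-1573) - 1297/m(37)) + (-25 - 17)*((-13 - 4)/(-12 - 17)))/(-1164 - 932) = ((-554/(-1573) - 1297/37) + (-25 - 17)*((-13 - 4)/(-12 - 17)))/(-1164 - 932) = ((-554*(-1/1573) - 1297*1/37) - (-714)/(-29))/(-2096) = ((554/1573 - 1297/37) - (-714)*(-1)/29)*(-1/2096) = (-2019683/58201 - 42*17/29)*(-1/2096) = (-2019683/58201 - 714/29)*(-1/2096) = -100126321/1687829*(-1/2096) = 100126321/3537689584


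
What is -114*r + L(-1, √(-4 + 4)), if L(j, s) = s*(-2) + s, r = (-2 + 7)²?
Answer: -2850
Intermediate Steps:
r = 25 (r = 5² = 25)
L(j, s) = -s (L(j, s) = -2*s + s = -s)
-114*r + L(-1, √(-4 + 4)) = -114*25 - √(-4 + 4) = -2850 - √0 = -2850 - 1*0 = -2850 + 0 = -2850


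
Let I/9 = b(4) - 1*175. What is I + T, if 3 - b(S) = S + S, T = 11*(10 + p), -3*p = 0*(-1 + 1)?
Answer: -1510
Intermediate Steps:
p = 0 (p = -0*(-1 + 1) = -0*0 = -⅓*0 = 0)
T = 110 (T = 11*(10 + 0) = 11*10 = 110)
b(S) = 3 - 2*S (b(S) = 3 - (S + S) = 3 - 2*S)
I = -1620 (I = 9*((3 - 2*4) - 1*175) = 9*((3 - 8) - 175) = 9*(-5 - 175) = 9*(-180) = -1620)
I + T = -1620 + 110 = -1510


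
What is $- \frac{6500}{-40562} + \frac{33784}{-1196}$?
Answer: $- \frac{170321576}{6064019} \approx -28.087$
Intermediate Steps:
$- \frac{6500}{-40562} + \frac{33784}{-1196} = \left(-6500\right) \left(- \frac{1}{40562}\right) + 33784 \left(- \frac{1}{1196}\right) = \frac{3250}{20281} - \frac{8446}{299} = - \frac{170321576}{6064019}$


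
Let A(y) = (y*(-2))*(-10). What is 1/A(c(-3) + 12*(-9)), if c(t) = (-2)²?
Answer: -1/2080 ≈ -0.00048077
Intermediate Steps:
c(t) = 4
A(y) = 20*y (A(y) = -2*y*(-10) = 20*y)
1/A(c(-3) + 12*(-9)) = 1/(20*(4 + 12*(-9))) = 1/(20*(4 - 108)) = 1/(20*(-104)) = 1/(-2080) = -1/2080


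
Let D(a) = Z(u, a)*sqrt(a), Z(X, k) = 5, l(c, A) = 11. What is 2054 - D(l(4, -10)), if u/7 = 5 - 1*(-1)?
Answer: 2054 - 5*sqrt(11) ≈ 2037.4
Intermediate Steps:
u = 42 (u = 7*(5 - 1*(-1)) = 7*(5 + 1) = 7*6 = 42)
D(a) = 5*sqrt(a)
2054 - D(l(4, -10)) = 2054 - 5*sqrt(11)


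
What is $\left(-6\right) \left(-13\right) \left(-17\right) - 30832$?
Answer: $-32158$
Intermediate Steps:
$\left(-6\right) \left(-13\right) \left(-17\right) - 30832 = 78 \left(-17\right) - 30832 = -1326 - 30832 = -32158$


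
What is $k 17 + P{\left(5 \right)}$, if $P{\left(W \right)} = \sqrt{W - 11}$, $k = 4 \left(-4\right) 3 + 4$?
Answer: $-748 + i \sqrt{6} \approx -748.0 + 2.4495 i$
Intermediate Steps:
$k = -44$ ($k = \left(-16\right) 3 + 4 = -48 + 4 = -44$)
$P{\left(W \right)} = \sqrt{-11 + W}$
$k 17 + P{\left(5 \right)} = \left(-44\right) 17 + \sqrt{-11 + 5} = -748 + \sqrt{-6} = -748 + i \sqrt{6}$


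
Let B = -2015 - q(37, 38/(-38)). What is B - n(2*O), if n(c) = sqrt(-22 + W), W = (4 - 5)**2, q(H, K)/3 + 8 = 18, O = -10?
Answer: -2045 - I*sqrt(21) ≈ -2045.0 - 4.5826*I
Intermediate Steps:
q(H, K) = 30 (q(H, K) = -24 + 3*18 = -24 + 54 = 30)
W = 1 (W = (-1)**2 = 1)
n(c) = I*sqrt(21) (n(c) = sqrt(-22 + 1) = sqrt(-21) = I*sqrt(21))
B = -2045 (B = -2015 - 1*30 = -2015 - 30 = -2045)
B - n(2*O) = -2045 - I*sqrt(21)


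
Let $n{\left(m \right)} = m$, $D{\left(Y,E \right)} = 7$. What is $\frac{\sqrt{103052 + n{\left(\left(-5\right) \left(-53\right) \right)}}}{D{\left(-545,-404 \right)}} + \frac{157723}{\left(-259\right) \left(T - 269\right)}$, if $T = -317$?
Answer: $\frac{157723}{151774} + \frac{\sqrt{103317}}{7} \approx 46.958$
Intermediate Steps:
$\frac{\sqrt{103052 + n{\left(\left(-5\right) \left(-53\right) \right)}}}{D{\left(-545,-404 \right)}} + \frac{157723}{\left(-259\right) \left(T - 269\right)} = \frac{\sqrt{103052 - -265}}{7} + \frac{157723}{\left(-259\right) \left(-317 - 269\right)} = \sqrt{103052 + 265} \cdot \frac{1}{7} + \frac{157723}{\left(-259\right) \left(-586\right)} = \sqrt{103317} \cdot \frac{1}{7} + \frac{157723}{151774} = \frac{\sqrt{103317}}{7} + 157723 \cdot \frac{1}{151774} = \frac{\sqrt{103317}}{7} + \frac{157723}{151774} = \frac{157723}{151774} + \frac{\sqrt{103317}}{7}$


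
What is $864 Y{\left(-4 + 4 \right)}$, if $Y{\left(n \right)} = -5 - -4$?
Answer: $-864$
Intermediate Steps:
$Y{\left(n \right)} = -1$ ($Y{\left(n \right)} = -5 + 4 = -1$)
$864 Y{\left(-4 + 4 \right)} = 864 \left(-1\right) = -864$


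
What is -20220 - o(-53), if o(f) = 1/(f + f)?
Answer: -2143319/106 ≈ -20220.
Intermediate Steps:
o(f) = 1/(2*f)
-20220 - o(-53) = -20220 - 1/(2*(-53)) = -20220 - (-1)/(2*53) = -20220 - 1*(-1/106) = -20220 + 1/106 = -2143319/106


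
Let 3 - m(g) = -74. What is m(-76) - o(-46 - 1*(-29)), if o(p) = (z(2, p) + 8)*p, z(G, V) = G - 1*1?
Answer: 230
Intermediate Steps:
z(G, V) = -1 + G (z(G, V) = G - 1 = -1 + G)
m(g) = 77 (m(g) = 3 - 1*(-74) = 3 + 74 = 77)
o(p) = 9*p (o(p) = ((-1 + 2) + 8)*p = (1 + 8)*p = 9*p)
m(-76) - o(-46 - 1*(-29)) = 77 - 9*(-46 - 1*(-29)) = 77 - 9*(-46 + 29) = 77 - 9*(-17) = 77 - 1*(-153) = 77 + 153 = 230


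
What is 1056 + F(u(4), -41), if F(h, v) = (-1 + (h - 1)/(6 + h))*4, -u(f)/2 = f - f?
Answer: 3154/3 ≈ 1051.3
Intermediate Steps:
u(f) = 0 (u(f) = -2*(f - f) = -2*0 = 0)
F(h, v) = -4 + 4*(-1 + h)/(6 + h) (F(h, v) = (-1 + (-1 + h)/(6 + h))*4 = -4 + 4*(-1 + h)/(6 + h))
1056 + F(u(4), -41) = 1056 - 28/(6 + 0) = 1056 - 28/6 = 1056 - 28*1/6 = 1056 - 14/3 = 3154/3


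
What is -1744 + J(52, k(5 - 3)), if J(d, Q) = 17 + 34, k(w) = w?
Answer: -1693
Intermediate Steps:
J(d, Q) = 51
-1744 + J(52, k(5 - 3)) = -1744 + 51 = -1693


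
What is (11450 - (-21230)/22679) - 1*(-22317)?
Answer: 765823023/22679 ≈ 33768.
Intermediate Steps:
(11450 - (-21230)/22679) - 1*(-22317) = (11450 - (-21230)/22679) + 22317 = (11450 - 1*(-21230/22679)) + 22317 = (11450 + 21230/22679) + 22317 = 259695780/22679 + 22317 = 765823023/22679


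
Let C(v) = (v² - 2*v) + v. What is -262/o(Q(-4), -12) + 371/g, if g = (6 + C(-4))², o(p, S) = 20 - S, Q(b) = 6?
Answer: -20655/2704 ≈ -7.6387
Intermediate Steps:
C(v) = v² - v
g = 676 (g = (6 - 4*(-1 - 4))² = (6 - 4*(-5))² = (6 + 20)² = 26² = 676)
-262/o(Q(-4), -12) + 371/g = -262/(20 - 1*(-12)) + 371/676 = -262/(20 + 12) + 371*(1/676) = -262/32 + 371/676 = -262*1/32 + 371/676 = -131/16 + 371/676 = -20655/2704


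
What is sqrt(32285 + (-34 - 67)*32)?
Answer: sqrt(29053) ≈ 170.45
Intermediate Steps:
sqrt(32285 + (-34 - 67)*32) = sqrt(32285 - 101*32) = sqrt(32285 - 3232) = sqrt(29053)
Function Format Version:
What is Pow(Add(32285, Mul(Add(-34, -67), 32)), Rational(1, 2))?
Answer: Pow(29053, Rational(1, 2)) ≈ 170.45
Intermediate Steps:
Pow(Add(32285, Mul(Add(-34, -67), 32)), Rational(1, 2)) = Pow(Add(32285, Mul(-101, 32)), Rational(1, 2)) = Pow(Add(32285, -3232), Rational(1, 2)) = Pow(29053, Rational(1, 2))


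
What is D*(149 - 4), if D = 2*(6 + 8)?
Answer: 4060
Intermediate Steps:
D = 28 (D = 2*14 = 28)
D*(149 - 4) = 28*(149 - 4) = 28*145 = 4060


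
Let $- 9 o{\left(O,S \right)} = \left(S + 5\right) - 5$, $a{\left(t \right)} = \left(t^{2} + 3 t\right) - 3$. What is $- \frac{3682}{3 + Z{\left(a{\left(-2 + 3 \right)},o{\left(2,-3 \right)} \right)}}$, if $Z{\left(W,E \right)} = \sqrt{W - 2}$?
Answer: $- \frac{5523}{5} + \frac{1841 i}{5} \approx -1104.6 + 368.2 i$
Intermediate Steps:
$a{\left(t \right)} = -3 + t^{2} + 3 t$
$o{\left(O,S \right)} = - \frac{S}{9}$ ($o{\left(O,S \right)} = - \frac{\left(S + 5\right) - 5}{9} = - \frac{\left(5 + S\right) - 5}{9} = - \frac{S}{9}$)
$Z{\left(W,E \right)} = \sqrt{-2 + W}$
$- \frac{3682}{3 + Z{\left(a{\left(-2 + 3 \right)},o{\left(2,-3 \right)} \right)}} = - \frac{3682}{3 + \sqrt{-2 + \left(-3 + \left(-2 + 3\right)^{2} + 3 \left(-2 + 3\right)\right)}} = - \frac{3682}{3 + \sqrt{-2 + \left(-3 + 1^{2} + 3 \cdot 1\right)}} = - \frac{3682}{3 + \sqrt{-2 + \left(-3 + 1 + 3\right)}} = - \frac{3682}{3 + \sqrt{-2 + 1}} = - \frac{3682}{3 + \sqrt{-1}} = - \frac{3682}{3 + i} = - 3682 \frac{3 - i}{10} = - \frac{1841 \left(3 - i\right)}{5}$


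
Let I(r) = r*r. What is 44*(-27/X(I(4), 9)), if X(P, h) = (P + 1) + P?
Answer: -36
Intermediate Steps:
I(r) = r²
X(P, h) = 1 + 2*P (X(P, h) = (1 + P) + P = 1 + 2*P)
44*(-27/X(I(4), 9)) = 44*(-27/(1 + 2*4²)) = 44*(-27/(1 + 2*16)) = 44*(-27/(1 + 32)) = 44*(-27/33) = 44*(-27*1/33) = 44*(-9/11) = -36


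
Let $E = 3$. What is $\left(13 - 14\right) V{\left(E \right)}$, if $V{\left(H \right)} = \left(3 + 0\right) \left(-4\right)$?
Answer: $12$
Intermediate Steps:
$V{\left(H \right)} = -12$ ($V{\left(H \right)} = 3 \left(-4\right) = -12$)
$\left(13 - 14\right) V{\left(E \right)} = \left(13 - 14\right) \left(-12\right) = \left(-1\right) \left(-12\right) = 12$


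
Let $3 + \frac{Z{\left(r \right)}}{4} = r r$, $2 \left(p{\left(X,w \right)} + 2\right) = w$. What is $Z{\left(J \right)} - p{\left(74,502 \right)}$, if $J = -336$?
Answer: $451323$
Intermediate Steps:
$p{\left(X,w \right)} = -2 + \frac{w}{2}$
$Z{\left(r \right)} = -12 + 4 r^{2}$ ($Z{\left(r \right)} = -12 + 4 r r = -12 + 4 r^{2}$)
$Z{\left(J \right)} - p{\left(74,502 \right)} = \left(-12 + 4 \left(-336\right)^{2}\right) - \left(-2 + \frac{1}{2} \cdot 502\right) = \left(-12 + 4 \cdot 112896\right) - \left(-2 + 251\right) = \left(-12 + 451584\right) - 249 = 451572 - 249 = 451323$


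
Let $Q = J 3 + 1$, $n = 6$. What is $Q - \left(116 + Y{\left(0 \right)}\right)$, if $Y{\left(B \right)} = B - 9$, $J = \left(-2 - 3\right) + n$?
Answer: $-103$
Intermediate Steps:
$J = 1$ ($J = \left(-2 - 3\right) + 6 = -5 + 6 = 1$)
$Y{\left(B \right)} = -9 + B$
$Q = 4$ ($Q = 1 \cdot 3 + 1 = 3 + 1 = 4$)
$Q - \left(116 + Y{\left(0 \right)}\right) = 4 - 107 = -103$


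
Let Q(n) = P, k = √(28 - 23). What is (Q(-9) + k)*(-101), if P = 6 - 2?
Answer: -404 - 101*√5 ≈ -629.84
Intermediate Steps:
P = 4
k = √5 ≈ 2.2361
Q(n) = 4
(Q(-9) + k)*(-101) = (4 + √5)*(-101) = -404 - 101*√5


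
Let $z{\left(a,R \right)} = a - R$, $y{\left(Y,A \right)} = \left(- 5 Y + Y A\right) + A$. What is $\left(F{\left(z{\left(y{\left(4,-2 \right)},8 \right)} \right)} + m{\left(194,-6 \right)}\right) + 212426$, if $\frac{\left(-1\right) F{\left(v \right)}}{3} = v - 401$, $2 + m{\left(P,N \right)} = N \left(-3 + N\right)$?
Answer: $213795$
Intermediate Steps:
$y{\left(Y,A \right)} = A - 5 Y + A Y$ ($y{\left(Y,A \right)} = \left(- 5 Y + A Y\right) + A = A - 5 Y + A Y$)
$m{\left(P,N \right)} = -2 + N \left(-3 + N\right)$
$F{\left(v \right)} = 1203 - 3 v$ ($F{\left(v \right)} = - 3 \left(v - 401\right) = - 3 \left(-401 + v\right) = 1203 - 3 v$)
$\left(F{\left(z{\left(y{\left(4,-2 \right)},8 \right)} \right)} + m{\left(194,-6 \right)}\right) + 212426 = \left(\left(1203 - 3 \left(\left(-2 - 20 - 8\right) - 8\right)\right) - \left(-16 - 36\right)\right) + 212426 = \left(\left(1203 - 3 \left(\left(-2 - 20 - 8\right) - 8\right)\right) + \left(-2 + 36 + 18\right)\right) + 212426 = \left(\left(1203 - 3 \left(-30 - 8\right)\right) + 52\right) + 212426 = \left(\left(1203 - -114\right) + 52\right) + 212426 = \left(\left(1203 + 114\right) + 52\right) + 212426 = \left(1317 + 52\right) + 212426 = 1369 + 212426 = 213795$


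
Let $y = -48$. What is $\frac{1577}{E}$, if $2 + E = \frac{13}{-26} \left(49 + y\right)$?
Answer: $- \frac{3154}{5} \approx -630.8$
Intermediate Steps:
$E = - \frac{5}{2}$ ($E = -2 + \frac{13}{-26} \left(49 - 48\right) = -2 + 13 \left(- \frac{1}{26}\right) 1 = -2 - \frac{1}{2} = - \frac{5}{2} \approx -2.5$)
$\frac{1577}{E} = \frac{1577}{- \frac{5}{2}} = 1577 \left(- \frac{2}{5}\right) = - \frac{3154}{5}$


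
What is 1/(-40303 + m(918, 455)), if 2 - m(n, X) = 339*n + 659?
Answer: -1/352162 ≈ -2.8396e-6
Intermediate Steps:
m(n, X) = -657 - 339*n (m(n, X) = 2 - (339*n + 659) = 2 - (659 + 339*n) = 2 + (-659 - 339*n) = -657 - 339*n)
1/(-40303 + m(918, 455)) = 1/(-40303 + (-657 - 339*918)) = 1/(-40303 + (-657 - 311202)) = 1/(-40303 - 311859) = 1/(-352162) = -1/352162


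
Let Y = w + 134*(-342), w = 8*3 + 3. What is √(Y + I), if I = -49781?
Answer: I*√95582 ≈ 309.16*I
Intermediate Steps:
w = 27 (w = 24 + 3 = 27)
Y = -45801 (Y = 27 + 134*(-342) = 27 - 45828 = -45801)
√(Y + I) = √(-45801 - 49781) = √(-95582) = I*√95582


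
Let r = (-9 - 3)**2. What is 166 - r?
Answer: 22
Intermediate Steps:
r = 144 (r = (-12)**2 = 144)
166 - r = 166 - 1*144 = 166 - 144 = 22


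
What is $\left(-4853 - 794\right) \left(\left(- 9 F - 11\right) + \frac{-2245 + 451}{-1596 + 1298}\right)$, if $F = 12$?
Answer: $\frac{95061598}{149} \approx 6.38 \cdot 10^{5}$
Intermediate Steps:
$\left(-4853 - 794\right) \left(\left(- 9 F - 11\right) + \frac{-2245 + 451}{-1596 + 1298}\right) = \left(-4853 - 794\right) \left(\left(\left(-9\right) 12 - 11\right) + \frac{-2245 + 451}{-1596 + 1298}\right) = - 5647 \left(\left(-108 - 11\right) - \frac{1794}{-298}\right) = - 5647 \left(-119 - - \frac{897}{149}\right) = - 5647 \left(-119 + \frac{897}{149}\right) = \left(-5647\right) \left(- \frac{16834}{149}\right) = \frac{95061598}{149}$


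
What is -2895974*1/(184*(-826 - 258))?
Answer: 1447987/99728 ≈ 14.519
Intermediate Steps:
-2895974*1/(184*(-826 - 258)) = -2895974/(184*(-1084)) = -2895974/(-199456) = -2895974*(-1/199456) = 1447987/99728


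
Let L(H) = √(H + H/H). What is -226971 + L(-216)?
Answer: -226971 + I*√215 ≈ -2.2697e+5 + 14.663*I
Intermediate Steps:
L(H) = √(1 + H) (L(H) = √(H + 1) = √(1 + H))
-226971 + L(-216) = -226971 + √(1 - 216) = -226971 + √(-215) = -226971 + I*√215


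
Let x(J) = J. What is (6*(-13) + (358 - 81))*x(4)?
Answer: 796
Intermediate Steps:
(6*(-13) + (358 - 81))*x(4) = (6*(-13) + (358 - 81))*4 = (-78 + 277)*4 = 199*4 = 796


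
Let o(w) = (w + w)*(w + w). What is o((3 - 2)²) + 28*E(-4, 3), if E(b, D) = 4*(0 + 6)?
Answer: 676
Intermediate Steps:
E(b, D) = 24 (E(b, D) = 4*6 = 24)
o(w) = 4*w² (o(w) = (2*w)*(2*w) = 4*w²)
o((3 - 2)²) + 28*E(-4, 3) = 4*((3 - 2)²)² + 28*24 = 4*(1²)² + 672 = 4*1² + 672 = 4*1 + 672 = 4 + 672 = 676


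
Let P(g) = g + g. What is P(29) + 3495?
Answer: 3553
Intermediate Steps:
P(g) = 2*g
P(29) + 3495 = 2*29 + 3495 = 58 + 3495 = 3553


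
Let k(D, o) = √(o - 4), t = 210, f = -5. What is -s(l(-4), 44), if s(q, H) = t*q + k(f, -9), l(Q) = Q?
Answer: 840 - I*√13 ≈ 840.0 - 3.6056*I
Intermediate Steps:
k(D, o) = √(-4 + o)
s(q, H) = 210*q + I*√13 (s(q, H) = 210*q + √(-4 - 9) = 210*q + √(-13) = 210*q + I*√13)
-s(l(-4), 44) = -(210*(-4) + I*√13) = -(-840 + I*√13) = 840 - I*√13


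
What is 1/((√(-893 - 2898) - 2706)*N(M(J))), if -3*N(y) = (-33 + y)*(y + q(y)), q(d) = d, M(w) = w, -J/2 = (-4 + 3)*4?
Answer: -4059/1465245400 - 3*I*√3791/2930490800 ≈ -2.7702e-6 - 6.3032e-8*I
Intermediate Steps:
J = 8 (J = -2*(-4 + 3)*4 = -(-2)*4 = -2*(-4) = 8)
N(y) = -2*y*(-33 + y)/3 (N(y) = -(-33 + y)*(y + y)/3 = -(-33 + y)*2*y/3 = -2*y*(-33 + y)/3)
1/((√(-893 - 2898) - 2706)*N(M(J))) = 1/((√(-893 - 2898) - 2706)*(((⅔)*8*(33 - 1*8)))) = 1/((√(-3791) - 2706)*(((⅔)*8*(33 - 8)))) = 1/((I*√3791 - 2706)*(((⅔)*8*25))) = 1/((-2706 + I*√3791)*(400/3)) = (3/400)/(-2706 + I*√3791) = 3/(400*(-2706 + I*√3791))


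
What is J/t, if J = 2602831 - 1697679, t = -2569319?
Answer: -905152/2569319 ≈ -0.35229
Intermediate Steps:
J = 905152
J/t = 905152/(-2569319) = 905152*(-1/2569319) = -905152/2569319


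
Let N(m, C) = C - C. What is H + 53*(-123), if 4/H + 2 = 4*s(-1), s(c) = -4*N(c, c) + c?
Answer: -19559/3 ≈ -6519.7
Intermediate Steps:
N(m, C) = 0
s(c) = c (s(c) = -4*0 + c = 0 + c = c)
H = -2/3 (H = 4/(-2 + 4*(-1)) = 4/(-2 - 4) = 4/(-6) = 4*(-1/6) = -2/3 ≈ -0.66667)
H + 53*(-123) = -2/3 + 53*(-123) = -2/3 - 6519 = -19559/3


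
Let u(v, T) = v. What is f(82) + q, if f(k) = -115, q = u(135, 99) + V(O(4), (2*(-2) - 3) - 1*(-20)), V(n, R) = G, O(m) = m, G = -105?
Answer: -85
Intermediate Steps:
V(n, R) = -105
q = 30 (q = 135 - 105 = 30)
f(82) + q = -115 + 30 = -85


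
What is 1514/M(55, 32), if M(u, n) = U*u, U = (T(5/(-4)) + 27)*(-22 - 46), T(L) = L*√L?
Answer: -654048/43740235 - 3028*I*√5/8748047 ≈ -0.014953 - 0.00077398*I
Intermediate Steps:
T(L) = L^(3/2)
U = -1836 + 85*I*√5/2 (U = ((5/(-4))^(3/2) + 27)*(-22 - 46) = ((5*(-¼))^(3/2) + 27)*(-68) = ((-5/4)^(3/2) + 27)*(-68) = (-5*I*√5/8 + 27)*(-68) = (27 - 5*I*√5/8)*(-68) = -1836 + 85*I*√5/2 ≈ -1836.0 + 95.033*I)
M(u, n) = u*(-1836 + 85*I*√5/2) (M(u, n) = (-1836 + 85*I*√5/2)*u = u*(-1836 + 85*I*√5/2))
1514/M(55, 32) = 1514/(((17/2)*55*(-216 + 5*I*√5))) = 1514/(-100980 + 4675*I*√5/2)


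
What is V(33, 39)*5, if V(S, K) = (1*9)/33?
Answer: 15/11 ≈ 1.3636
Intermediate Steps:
V(S, K) = 3/11 (V(S, K) = 9*(1/33) = 3/11)
V(33, 39)*5 = (3/11)*5 = 15/11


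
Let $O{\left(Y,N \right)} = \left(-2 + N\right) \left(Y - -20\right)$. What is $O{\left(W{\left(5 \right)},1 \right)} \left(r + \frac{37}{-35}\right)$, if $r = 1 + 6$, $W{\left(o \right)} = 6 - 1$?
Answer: $- \frac{1040}{7} \approx -148.57$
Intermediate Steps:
$W{\left(o \right)} = 5$ ($W{\left(o \right)} = 6 - 1 = 5$)
$r = 7$
$O{\left(Y,N \right)} = \left(-2 + N\right) \left(20 + Y\right)$ ($O{\left(Y,N \right)} = \left(-2 + N\right) \left(Y + 20\right) = \left(-2 + N\right) \left(20 + Y\right)$)
$O{\left(W{\left(5 \right)},1 \right)} \left(r + \frac{37}{-35}\right) = \left(-40 - 10 + 20 \cdot 1 + 1 \cdot 5\right) \left(7 + \frac{37}{-35}\right) = \left(-40 - 10 + 20 + 5\right) \left(7 + 37 \left(- \frac{1}{35}\right)\right) = - 25 \left(7 - \frac{37}{35}\right) = \left(-25\right) \frac{208}{35} = - \frac{1040}{7}$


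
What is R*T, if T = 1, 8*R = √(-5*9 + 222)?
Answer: √177/8 ≈ 1.6630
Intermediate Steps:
R = √177/8 (R = √(-5*9 + 222)/8 = √(-45 + 222)/8 = √177/8 ≈ 1.6630)
R*T = (√177/8)*1 = √177/8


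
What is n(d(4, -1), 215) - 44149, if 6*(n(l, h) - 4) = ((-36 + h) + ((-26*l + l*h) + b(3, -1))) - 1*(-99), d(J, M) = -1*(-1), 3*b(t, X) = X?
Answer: -396605/9 ≈ -44067.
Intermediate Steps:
b(t, X) = X/3
d(J, M) = 1
n(l, h) = 130/9 - 13*l/3 + h/6 + h*l/6 (n(l, h) = 4 + (((-36 + h) + ((-26*l + l*h) + (⅓)*(-1))) - 1*(-99))/6 = 4 + (((-36 + h) + ((-26*l + h*l) - ⅓)) + 99)/6 = 4 + (((-36 + h) + (-⅓ - 26*l + h*l)) + 99)/6 = 4 + ((-109/3 + h - 26*l + h*l) + 99)/6 = 4 + (188/3 + h - 26*l + h*l)/6 = 4 + (94/9 - 13*l/3 + h/6 + h*l/6) = 130/9 - 13*l/3 + h/6 + h*l/6)
n(d(4, -1), 215) - 44149 = (130/9 - 13/3*1 + (⅙)*215 + (⅙)*215*1) - 44149 = (130/9 - 13/3 + 215/6 + 215/6) - 44149 = 736/9 - 44149 = -396605/9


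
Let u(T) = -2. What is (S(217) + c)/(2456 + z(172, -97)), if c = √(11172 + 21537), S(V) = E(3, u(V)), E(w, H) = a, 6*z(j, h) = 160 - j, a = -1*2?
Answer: -1/1227 + √32709/2454 ≈ 0.072884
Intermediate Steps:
a = -2
z(j, h) = 80/3 - j/6 (z(j, h) = (160 - j)/6 = 80/3 - j/6)
E(w, H) = -2
S(V) = -2
c = √32709 ≈ 180.86
(S(217) + c)/(2456 + z(172, -97)) = (-2 + √32709)/(2456 + (80/3 - ⅙*172)) = (-2 + √32709)/(2456 + (80/3 - 86/3)) = (-2 + √32709)/(2456 - 2) = (-2 + √32709)/2454 = (-2 + √32709)*(1/2454) = -1/1227 + √32709/2454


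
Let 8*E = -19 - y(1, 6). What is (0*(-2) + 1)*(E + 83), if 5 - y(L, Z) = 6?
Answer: 323/4 ≈ 80.750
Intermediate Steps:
y(L, Z) = -1 (y(L, Z) = 5 - 1*6 = 5 - 6 = -1)
E = -9/4 (E = (-19 - 1*(-1))/8 = (-19 + 1)/8 = (⅛)*(-18) = -9/4 ≈ -2.2500)
(0*(-2) + 1)*(E + 83) = (0*(-2) + 1)*(-9/4 + 83) = (0 + 1)*(323/4) = 1*(323/4) = 323/4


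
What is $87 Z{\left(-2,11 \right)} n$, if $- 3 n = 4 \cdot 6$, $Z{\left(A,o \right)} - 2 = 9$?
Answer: $-7656$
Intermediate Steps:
$Z{\left(A,o \right)} = 11$ ($Z{\left(A,o \right)} = 2 + 9 = 11$)
$n = -8$ ($n = - \frac{4 \cdot 6}{3} = \left(- \frac{1}{3}\right) 24 = -8$)
$87 Z{\left(-2,11 \right)} n = 87 \cdot 11 \left(-8\right) = 957 \left(-8\right) = -7656$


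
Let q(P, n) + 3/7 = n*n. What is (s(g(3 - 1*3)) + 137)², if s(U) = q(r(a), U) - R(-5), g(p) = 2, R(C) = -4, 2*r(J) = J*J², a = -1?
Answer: 1024144/49 ≈ 20901.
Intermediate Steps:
r(J) = J³/2 (r(J) = (J*J²)/2 = J³/2)
q(P, n) = -3/7 + n² (q(P, n) = -3/7 + n*n = -3/7 + n²)
s(U) = 25/7 + U² (s(U) = (-3/7 + U²) - 1*(-4) = (-3/7 + U²) + 4 = 25/7 + U²)
(s(g(3 - 1*3)) + 137)² = ((25/7 + 2²) + 137)² = ((25/7 + 4) + 137)² = (53/7 + 137)² = (1012/7)² = 1024144/49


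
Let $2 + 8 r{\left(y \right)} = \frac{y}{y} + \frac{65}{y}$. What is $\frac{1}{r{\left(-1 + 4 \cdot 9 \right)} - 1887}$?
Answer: $- \frac{28}{52833} \approx -0.00052997$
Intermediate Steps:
$r{\left(y \right)} = - \frac{1}{8} + \frac{65}{8 y}$ ($r{\left(y \right)} = - \frac{1}{4} + \frac{\frac{y}{y} + \frac{65}{y}}{8} = - \frac{1}{4} + \frac{1 + \frac{65}{y}}{8} = - \frac{1}{4} + \left(\frac{1}{8} + \frac{65}{8 y}\right) = - \frac{1}{8} + \frac{65}{8 y}$)
$\frac{1}{r{\left(-1 + 4 \cdot 9 \right)} - 1887} = \frac{1}{\frac{65 - \left(-1 + 4 \cdot 9\right)}{8 \left(-1 + 4 \cdot 9\right)} - 1887} = \frac{1}{\frac{65 - \left(-1 + 36\right)}{8 \left(-1 + 36\right)} - 1887} = \frac{1}{\frac{65 - 35}{8 \cdot 35} - 1887} = \frac{1}{\frac{1}{8} \cdot \frac{1}{35} \left(65 - 35\right) - 1887} = \frac{1}{\frac{1}{8} \cdot \frac{1}{35} \cdot 30 - 1887} = \frac{1}{\frac{3}{28} - 1887} = \frac{1}{- \frac{52833}{28}} = - \frac{28}{52833}$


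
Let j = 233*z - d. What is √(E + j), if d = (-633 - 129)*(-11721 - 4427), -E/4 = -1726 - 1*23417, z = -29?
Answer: I*√12210961 ≈ 3494.4*I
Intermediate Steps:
E = 100572 (E = -4*(-1726 - 1*23417) = -4*(-1726 - 23417) = -4*(-25143) = 100572)
d = 12304776 (d = -762*(-16148) = 12304776)
j = -12311533 (j = 233*(-29) - 1*12304776 = -6757 - 12304776 = -12311533)
√(E + j) = √(100572 - 12311533) = √(-12210961) = I*√12210961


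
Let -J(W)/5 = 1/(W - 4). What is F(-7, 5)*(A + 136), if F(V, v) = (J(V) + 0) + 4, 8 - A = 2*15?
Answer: 5586/11 ≈ 507.82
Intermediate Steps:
J(W) = -5/(-4 + W) (J(W) = -5/(W - 4) = -5/(-4 + W))
A = -22 (A = 8 - 2*15 = 8 - 1*30 = 8 - 30 = -22)
F(V, v) = 4 - 5/(-4 + V) (F(V, v) = (-5/(-4 + V) + 0) + 4 = -5/(-4 + V) + 4 = 4 - 5/(-4 + V))
F(-7, 5)*(A + 136) = ((-21 + 4*(-7))/(-4 - 7))*(-22 + 136) = ((-21 - 28)/(-11))*114 = -1/11*(-49)*114 = (49/11)*114 = 5586/11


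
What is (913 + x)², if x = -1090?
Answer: 31329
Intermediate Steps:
(913 + x)² = (913 - 1090)² = (-177)² = 31329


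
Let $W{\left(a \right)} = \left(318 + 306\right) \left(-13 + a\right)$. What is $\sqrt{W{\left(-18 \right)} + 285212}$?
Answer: $2 \sqrt{66467} \approx 515.62$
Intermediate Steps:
$W{\left(a \right)} = -8112 + 624 a$ ($W{\left(a \right)} = 624 \left(-13 + a\right) = -8112 + 624 a$)
$\sqrt{W{\left(-18 \right)} + 285212} = \sqrt{\left(-8112 + 624 \left(-18\right)\right) + 285212} = \sqrt{\left(-8112 - 11232\right) + 285212} = \sqrt{-19344 + 285212} = \sqrt{265868} = 2 \sqrt{66467}$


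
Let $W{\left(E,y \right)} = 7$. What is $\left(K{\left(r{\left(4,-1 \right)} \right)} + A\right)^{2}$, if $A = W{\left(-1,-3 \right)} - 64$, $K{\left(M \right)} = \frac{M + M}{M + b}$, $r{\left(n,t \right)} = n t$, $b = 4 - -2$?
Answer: $3721$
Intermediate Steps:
$b = 6$ ($b = 4 + 2 = 6$)
$K{\left(M \right)} = \frac{2 M}{6 + M}$ ($K{\left(M \right)} = \frac{M + M}{M + 6} = \frac{2 M}{6 + M}$)
$A = -57$ ($A = 7 - 64 = -57$)
$\left(K{\left(r{\left(4,-1 \right)} \right)} + A\right)^{2} = \left(\frac{2 \cdot 4 \left(-1\right)}{6 + 4 \left(-1\right)} - 57\right)^{2} = \left(2 \left(-4\right) \frac{1}{6 - 4} - 57\right)^{2} = \left(2 \left(-4\right) \frac{1}{2} - 57\right)^{2} = \left(-4 - 57\right)^{2} = \left(-61\right)^{2} = 3721$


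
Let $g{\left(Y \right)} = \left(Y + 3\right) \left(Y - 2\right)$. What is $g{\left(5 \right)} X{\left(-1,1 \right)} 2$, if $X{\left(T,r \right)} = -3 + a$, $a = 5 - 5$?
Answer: $-144$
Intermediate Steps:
$a = 0$ ($a = 5 - 5 = 0$)
$X{\left(T,r \right)} = -3$ ($X{\left(T,r \right)} = -3 + 0 = -3$)
$g{\left(Y \right)} = \left(-2 + Y\right) \left(3 + Y\right)$ ($g{\left(Y \right)} = \left(3 + Y\right) \left(-2 + Y\right) = \left(-2 + Y\right) \left(3 + Y\right)$)
$g{\left(5 \right)} X{\left(-1,1 \right)} 2 = \left(-6 + 5 + 5^{2}\right) \left(-3\right) 2 = \left(-6 + 5 + 25\right) \left(-3\right) 2 = 24 \left(-3\right) 2 = \left(-72\right) 2 = -144$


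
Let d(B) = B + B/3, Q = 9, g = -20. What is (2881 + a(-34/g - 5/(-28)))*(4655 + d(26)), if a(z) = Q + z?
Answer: 5696017547/420 ≈ 1.3562e+7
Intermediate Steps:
d(B) = 4*B/3 (d(B) = B + B*(1/3) = B + B/3 = 4*B/3)
a(z) = 9 + z
(2881 + a(-34/g - 5/(-28)))*(4655 + d(26)) = (2881 + (9 + (-34/(-20) - 5/(-28))))*(4655 + (4/3)*26) = (2881 + (9 + (-34*(-1/20) - 5*(-1/28))))*(4655 + 104/3) = (2881 + (9 + (17/10 + 5/28)))*(14069/3) = (2881 + (9 + 263/140))*(14069/3) = (2881 + 1523/140)*(14069/3) = (404863/140)*(14069/3) = 5696017547/420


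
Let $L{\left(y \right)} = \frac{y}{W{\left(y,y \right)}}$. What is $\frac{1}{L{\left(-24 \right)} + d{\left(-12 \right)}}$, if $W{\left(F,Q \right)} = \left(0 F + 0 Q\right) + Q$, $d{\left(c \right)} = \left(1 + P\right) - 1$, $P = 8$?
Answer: $\frac{1}{9} \approx 0.11111$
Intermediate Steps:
$d{\left(c \right)} = 8$ ($d{\left(c \right)} = \left(1 + 8\right) - 1 = 9 - 1 = 8$)
$W{\left(F,Q \right)} = Q$ ($W{\left(F,Q \right)} = \left(0 + 0\right) + Q = 0 + Q = Q$)
$L{\left(y \right)} = 1$ ($L{\left(y \right)} = \frac{y}{y} = 1$)
$\frac{1}{L{\left(-24 \right)} + d{\left(-12 \right)}} = \frac{1}{1 + 8} = \frac{1}{9}$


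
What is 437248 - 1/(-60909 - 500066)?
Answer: 245285196801/560975 ≈ 4.3725e+5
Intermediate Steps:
437248 - 1/(-60909 - 500066) = 437248 - 1/(-560975) = 437248 - 1*(-1/560975) = 437248 + 1/560975 = 245285196801/560975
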